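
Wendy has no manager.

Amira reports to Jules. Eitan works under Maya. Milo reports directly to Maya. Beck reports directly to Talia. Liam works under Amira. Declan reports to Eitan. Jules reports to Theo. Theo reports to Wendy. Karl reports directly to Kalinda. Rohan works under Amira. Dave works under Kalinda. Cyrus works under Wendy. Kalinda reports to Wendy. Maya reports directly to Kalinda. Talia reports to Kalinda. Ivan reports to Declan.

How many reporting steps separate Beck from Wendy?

Chain from Beck up to Wendy: Beck → Talia → Kalinda → Wendy. That is 3 steps up, so Beck is 3 levels below Wendy.

3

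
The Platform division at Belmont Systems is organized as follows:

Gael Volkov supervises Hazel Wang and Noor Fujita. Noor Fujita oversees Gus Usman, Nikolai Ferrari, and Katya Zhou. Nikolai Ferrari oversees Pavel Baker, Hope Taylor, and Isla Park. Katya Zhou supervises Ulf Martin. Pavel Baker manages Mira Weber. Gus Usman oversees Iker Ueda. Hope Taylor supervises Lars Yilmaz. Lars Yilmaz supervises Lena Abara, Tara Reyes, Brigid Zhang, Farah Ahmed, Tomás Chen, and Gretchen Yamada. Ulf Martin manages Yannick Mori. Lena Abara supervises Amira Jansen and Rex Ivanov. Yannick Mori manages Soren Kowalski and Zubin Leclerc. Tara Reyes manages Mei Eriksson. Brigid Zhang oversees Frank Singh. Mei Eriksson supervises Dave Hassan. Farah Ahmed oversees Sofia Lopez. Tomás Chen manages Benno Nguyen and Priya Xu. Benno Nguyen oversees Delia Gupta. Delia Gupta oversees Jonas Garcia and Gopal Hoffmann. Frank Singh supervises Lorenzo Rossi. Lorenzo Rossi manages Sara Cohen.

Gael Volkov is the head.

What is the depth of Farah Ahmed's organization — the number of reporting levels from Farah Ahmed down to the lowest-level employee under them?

1

The longest chain under Farah Ahmed runs Farah Ahmed → Sofia Lopez, which is 1 level below Farah Ahmed.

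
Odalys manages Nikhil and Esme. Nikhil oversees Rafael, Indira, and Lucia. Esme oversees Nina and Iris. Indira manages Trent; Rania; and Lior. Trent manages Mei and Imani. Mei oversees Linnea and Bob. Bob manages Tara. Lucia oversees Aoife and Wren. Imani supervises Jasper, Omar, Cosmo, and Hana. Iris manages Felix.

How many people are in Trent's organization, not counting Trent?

9

Trent directly manages Mei, Imani. Under Mei: Linnea, Bob, Tara (3). Under Imani: Cosmo, Omar, Hana, Jasper (4). So Trent's organization is 2 direct reports plus everyone under them: 4 + 5 = 9.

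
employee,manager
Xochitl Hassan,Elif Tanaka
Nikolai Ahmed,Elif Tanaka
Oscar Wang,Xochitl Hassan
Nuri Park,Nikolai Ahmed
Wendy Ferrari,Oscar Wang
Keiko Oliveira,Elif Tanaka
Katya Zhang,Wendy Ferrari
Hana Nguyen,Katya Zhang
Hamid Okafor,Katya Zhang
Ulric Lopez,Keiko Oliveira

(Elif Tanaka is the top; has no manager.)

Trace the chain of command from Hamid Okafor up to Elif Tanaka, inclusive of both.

Hamid Okafor -> Katya Zhang -> Wendy Ferrari -> Oscar Wang -> Xochitl Hassan -> Elif Tanaka

Hamid Okafor reports to Katya Zhang. Katya Zhang reports to Wendy Ferrari. Wendy Ferrari reports to Oscar Wang. Oscar Wang reports to Xochitl Hassan. Xochitl Hassan reports to Elif Tanaka. Elif Tanaka is at the top.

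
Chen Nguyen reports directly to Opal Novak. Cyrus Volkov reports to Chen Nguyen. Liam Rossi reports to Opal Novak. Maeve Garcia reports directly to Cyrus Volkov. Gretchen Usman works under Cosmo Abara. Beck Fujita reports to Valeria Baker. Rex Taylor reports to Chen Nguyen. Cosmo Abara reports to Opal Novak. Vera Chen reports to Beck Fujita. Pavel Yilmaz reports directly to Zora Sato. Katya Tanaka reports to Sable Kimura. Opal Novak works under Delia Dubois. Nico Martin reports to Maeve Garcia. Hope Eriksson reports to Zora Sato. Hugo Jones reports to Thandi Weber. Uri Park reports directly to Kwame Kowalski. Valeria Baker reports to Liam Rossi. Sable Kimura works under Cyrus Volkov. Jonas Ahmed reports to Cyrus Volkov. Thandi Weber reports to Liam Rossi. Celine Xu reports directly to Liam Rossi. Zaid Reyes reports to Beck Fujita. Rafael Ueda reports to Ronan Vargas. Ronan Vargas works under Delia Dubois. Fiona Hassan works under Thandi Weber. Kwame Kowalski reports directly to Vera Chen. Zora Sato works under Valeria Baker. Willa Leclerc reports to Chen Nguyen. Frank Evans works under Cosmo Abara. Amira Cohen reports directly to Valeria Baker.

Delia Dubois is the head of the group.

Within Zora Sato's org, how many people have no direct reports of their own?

The people in Zora Sato's organization with no one reporting to them are Pavel Yilmaz, Hope Eriksson. That is 2.

2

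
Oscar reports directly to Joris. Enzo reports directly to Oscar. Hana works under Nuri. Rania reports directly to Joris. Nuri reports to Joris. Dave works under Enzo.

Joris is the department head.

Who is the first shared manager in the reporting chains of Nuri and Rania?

Joris

Nuri's chain of managers is Joris. Rania's chain of managers is Joris. The first manager that appears in both chains is Joris.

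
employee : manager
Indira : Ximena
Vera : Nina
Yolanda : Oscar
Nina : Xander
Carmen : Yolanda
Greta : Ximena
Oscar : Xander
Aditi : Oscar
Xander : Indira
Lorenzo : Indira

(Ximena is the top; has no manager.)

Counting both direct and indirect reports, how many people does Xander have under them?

Xander directly manages Oscar, Nina. Under Oscar: Aditi, Yolanda, Carmen (3). Under Nina: Vera (1). So Xander's organization is 2 direct reports plus everyone under them: 4 + 2 = 6.

6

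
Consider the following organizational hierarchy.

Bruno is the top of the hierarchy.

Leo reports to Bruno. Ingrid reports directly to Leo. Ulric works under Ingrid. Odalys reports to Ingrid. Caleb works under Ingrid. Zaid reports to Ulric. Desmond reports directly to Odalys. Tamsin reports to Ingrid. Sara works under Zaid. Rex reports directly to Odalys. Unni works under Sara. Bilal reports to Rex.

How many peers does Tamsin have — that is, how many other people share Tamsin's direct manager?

Tamsin reports to Ingrid. Ingrid's other direct reports are Ulric, Odalys, Caleb — 3 peers.

3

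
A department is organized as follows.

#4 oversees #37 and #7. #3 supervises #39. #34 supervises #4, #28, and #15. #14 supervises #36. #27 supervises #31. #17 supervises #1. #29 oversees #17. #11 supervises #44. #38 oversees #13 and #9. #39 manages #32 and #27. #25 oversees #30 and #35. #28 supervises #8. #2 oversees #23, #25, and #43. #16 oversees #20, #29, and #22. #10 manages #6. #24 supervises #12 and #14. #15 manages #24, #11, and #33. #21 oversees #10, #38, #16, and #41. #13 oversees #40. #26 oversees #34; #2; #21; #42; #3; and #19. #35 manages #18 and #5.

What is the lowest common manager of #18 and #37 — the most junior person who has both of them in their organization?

#18's chain of managers is #35, #25, #2, #26. #37's chain of managers is #4, #34, #26. The first manager that appears in both chains is #26.

#26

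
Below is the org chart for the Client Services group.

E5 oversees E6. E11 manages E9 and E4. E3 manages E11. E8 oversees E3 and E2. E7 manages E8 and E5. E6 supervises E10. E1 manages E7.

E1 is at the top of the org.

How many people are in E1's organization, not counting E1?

E1 directly manages E7. Under E7: E5, E6, E10, E8, E2, E3, E11, E4, E9 (9). That's 10 in total.

10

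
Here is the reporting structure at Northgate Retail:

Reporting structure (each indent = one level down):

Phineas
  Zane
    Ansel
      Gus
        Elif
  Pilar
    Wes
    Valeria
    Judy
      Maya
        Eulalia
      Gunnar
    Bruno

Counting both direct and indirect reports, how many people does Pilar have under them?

Pilar directly manages Wes, Valeria, Judy, Bruno. Wes has no reports. Valeria has no reports. Under Judy: Gunnar, Maya, Eulalia (3). Bruno has no reports. So Pilar's organization is 4 direct reports plus everyone under them: 1 + 1 + 4 + 1 = 7.

7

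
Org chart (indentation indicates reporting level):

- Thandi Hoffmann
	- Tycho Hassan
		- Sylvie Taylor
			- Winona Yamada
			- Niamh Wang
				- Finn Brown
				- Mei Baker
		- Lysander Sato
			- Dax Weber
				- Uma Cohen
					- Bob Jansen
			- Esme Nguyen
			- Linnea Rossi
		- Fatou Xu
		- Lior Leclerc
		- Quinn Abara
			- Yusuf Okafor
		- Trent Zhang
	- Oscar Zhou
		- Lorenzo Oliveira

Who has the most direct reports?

Direct-report counts: Thandi Hoffmann has 2; Oscar Zhou has 1; Tycho Hassan has 6; Quinn Abara has 1; Lysander Sato has 3; Dax Weber has 1; Uma Cohen has 1; Sylvie Taylor has 2; Niamh Wang has 2. The largest is 6, held by Tycho Hassan.

Tycho Hassan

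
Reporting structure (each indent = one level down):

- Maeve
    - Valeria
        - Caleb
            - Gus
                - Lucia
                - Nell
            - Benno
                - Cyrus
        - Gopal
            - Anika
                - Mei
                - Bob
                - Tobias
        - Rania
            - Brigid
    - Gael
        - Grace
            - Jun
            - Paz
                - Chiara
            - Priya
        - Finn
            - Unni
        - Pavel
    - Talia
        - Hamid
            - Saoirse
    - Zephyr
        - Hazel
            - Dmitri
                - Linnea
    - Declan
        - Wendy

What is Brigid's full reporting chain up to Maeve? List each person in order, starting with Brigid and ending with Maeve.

Brigid reports to Rania. Rania reports to Valeria. Valeria reports to Maeve. Maeve is at the top.

Brigid -> Rania -> Valeria -> Maeve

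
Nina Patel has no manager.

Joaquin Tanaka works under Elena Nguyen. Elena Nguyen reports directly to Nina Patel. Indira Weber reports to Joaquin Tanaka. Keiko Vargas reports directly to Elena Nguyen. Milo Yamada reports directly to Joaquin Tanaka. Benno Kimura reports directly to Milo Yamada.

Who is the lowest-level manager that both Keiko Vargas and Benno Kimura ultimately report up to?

Keiko Vargas's chain of managers is Elena Nguyen, Nina Patel. Benno Kimura's chain of managers is Milo Yamada, Joaquin Tanaka, Elena Nguyen, Nina Patel. The first manager that appears in both chains is Elena Nguyen.

Elena Nguyen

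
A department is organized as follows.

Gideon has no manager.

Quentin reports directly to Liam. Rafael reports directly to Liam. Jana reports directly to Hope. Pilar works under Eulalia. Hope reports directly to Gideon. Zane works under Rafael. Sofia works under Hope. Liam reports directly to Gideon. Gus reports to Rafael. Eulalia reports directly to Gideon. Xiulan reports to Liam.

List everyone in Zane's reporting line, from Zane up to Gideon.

Zane reports to Rafael. Rafael reports to Liam. Liam reports to Gideon. Gideon is at the top.

Zane -> Rafael -> Liam -> Gideon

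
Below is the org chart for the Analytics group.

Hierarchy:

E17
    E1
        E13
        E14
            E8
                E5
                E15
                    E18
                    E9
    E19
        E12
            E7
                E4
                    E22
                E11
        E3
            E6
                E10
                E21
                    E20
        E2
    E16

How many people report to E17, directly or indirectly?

E17 directly manages E1, E19, E16. Under E1: E14, E8, E15, E9, E18, E5, E13 (7). Under E19: E2, E3, E6, E21, E20, E10, E12, E7, E11, E4, E22 (11). E16 has no reports. So E17's organization is 3 direct reports plus everyone under them: 8 + 12 + 1 = 21.

21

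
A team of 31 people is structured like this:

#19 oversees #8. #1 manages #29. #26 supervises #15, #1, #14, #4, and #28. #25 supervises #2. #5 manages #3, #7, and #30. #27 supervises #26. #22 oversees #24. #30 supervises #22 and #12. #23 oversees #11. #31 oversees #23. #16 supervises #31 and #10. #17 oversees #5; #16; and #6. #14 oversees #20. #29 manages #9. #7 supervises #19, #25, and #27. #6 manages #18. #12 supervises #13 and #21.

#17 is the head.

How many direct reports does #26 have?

#26 directly manages #15, #1, #14, #4, #28. That is 5 direct reports.

5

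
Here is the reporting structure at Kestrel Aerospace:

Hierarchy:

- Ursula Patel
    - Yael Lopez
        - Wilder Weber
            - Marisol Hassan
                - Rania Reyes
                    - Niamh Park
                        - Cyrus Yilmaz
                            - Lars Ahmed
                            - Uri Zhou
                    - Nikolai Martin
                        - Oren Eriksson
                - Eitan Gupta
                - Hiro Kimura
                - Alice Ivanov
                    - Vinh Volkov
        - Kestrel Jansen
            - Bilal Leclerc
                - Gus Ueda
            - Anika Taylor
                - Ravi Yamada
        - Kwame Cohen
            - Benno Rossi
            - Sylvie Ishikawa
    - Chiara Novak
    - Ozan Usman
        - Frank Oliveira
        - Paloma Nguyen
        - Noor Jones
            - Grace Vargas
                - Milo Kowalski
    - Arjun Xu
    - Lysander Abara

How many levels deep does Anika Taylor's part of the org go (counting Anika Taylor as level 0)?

1

The longest chain under Anika Taylor runs Anika Taylor → Ravi Yamada, which is 1 level below Anika Taylor.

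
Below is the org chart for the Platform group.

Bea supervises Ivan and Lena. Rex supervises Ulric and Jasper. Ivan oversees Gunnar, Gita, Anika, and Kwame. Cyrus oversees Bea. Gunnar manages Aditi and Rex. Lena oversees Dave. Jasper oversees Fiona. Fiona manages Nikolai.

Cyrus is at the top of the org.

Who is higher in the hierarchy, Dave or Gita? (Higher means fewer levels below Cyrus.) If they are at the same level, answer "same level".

Both Dave and Gita are 3 levels below Cyrus.

same level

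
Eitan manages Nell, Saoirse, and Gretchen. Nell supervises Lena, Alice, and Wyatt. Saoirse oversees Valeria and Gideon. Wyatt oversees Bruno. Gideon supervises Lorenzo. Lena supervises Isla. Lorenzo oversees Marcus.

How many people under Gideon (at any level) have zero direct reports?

The only person in Gideon's organization with no one reporting to them is Marcus. That is 1.

1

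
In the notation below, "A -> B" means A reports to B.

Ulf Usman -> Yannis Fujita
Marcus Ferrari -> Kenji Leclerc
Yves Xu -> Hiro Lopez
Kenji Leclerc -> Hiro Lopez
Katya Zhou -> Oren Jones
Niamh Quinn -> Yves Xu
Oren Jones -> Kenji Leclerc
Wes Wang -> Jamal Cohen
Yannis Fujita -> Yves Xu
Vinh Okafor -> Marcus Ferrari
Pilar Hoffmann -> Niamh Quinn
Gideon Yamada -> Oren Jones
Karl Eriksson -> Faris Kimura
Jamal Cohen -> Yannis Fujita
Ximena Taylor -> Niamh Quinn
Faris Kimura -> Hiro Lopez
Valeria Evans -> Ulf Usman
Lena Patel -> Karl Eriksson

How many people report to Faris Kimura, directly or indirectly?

Faris Kimura directly manages Karl Eriksson. Under Karl Eriksson: Lena Patel (1). That's 2 in total.

2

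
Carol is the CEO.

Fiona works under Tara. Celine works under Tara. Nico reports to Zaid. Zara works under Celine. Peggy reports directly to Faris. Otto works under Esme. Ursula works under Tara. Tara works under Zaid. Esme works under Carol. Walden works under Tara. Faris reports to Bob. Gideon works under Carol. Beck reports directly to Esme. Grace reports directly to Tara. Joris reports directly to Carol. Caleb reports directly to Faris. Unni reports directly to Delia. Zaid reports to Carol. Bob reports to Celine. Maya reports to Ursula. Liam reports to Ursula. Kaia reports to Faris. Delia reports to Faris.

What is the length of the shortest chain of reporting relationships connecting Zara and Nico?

Zara is 3 levels below Zaid, and Nico is 1 level below Zaid (their lowest common manager). The shortest path runs up from Zara to Zaid and back down to Nico: 3 + 1 = 4 links.

4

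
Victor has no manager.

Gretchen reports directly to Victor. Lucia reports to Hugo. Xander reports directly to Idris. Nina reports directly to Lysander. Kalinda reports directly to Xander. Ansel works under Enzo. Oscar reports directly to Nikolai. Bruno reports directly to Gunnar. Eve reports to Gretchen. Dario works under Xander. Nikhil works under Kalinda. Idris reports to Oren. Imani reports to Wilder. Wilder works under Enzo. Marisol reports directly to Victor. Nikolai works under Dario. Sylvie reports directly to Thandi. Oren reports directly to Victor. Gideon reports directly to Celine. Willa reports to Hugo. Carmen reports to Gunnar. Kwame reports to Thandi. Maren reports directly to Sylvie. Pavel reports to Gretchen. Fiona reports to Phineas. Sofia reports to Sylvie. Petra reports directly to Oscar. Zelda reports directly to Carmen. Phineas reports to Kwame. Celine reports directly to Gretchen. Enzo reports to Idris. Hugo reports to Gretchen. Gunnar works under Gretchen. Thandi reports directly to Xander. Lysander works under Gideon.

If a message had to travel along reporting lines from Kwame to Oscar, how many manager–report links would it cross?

5

Kwame is 2 levels below Xander, and Oscar is 3 levels below Xander (their lowest common manager). The shortest path runs up from Kwame to Xander and back down to Oscar: 2 + 3 = 5 links.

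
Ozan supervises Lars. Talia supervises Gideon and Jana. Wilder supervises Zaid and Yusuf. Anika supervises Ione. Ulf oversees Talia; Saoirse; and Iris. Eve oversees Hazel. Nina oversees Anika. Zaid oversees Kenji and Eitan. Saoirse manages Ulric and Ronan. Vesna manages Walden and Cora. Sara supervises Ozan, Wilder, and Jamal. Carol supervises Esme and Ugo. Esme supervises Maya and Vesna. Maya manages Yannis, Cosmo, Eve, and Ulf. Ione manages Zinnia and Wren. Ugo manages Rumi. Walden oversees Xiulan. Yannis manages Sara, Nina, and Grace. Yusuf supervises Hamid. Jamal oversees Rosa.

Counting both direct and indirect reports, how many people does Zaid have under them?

2

Zaid directly manages Kenji, Eitan. Kenji has no reports. Eitan has no reports. So Zaid's organization is 2 direct reports plus everyone under them: 1 + 1 = 2.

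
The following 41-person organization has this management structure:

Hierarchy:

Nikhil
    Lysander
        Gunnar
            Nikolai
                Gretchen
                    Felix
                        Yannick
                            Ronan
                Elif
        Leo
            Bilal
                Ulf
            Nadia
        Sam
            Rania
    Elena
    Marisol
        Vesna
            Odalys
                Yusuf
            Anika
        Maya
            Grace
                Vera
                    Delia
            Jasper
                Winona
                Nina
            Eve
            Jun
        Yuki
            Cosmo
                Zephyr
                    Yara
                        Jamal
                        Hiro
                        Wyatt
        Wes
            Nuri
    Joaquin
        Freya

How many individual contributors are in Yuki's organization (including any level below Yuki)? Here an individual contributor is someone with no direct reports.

3

The people in Yuki's organization with no one reporting to them are Wyatt, Hiro, Jamal. That is 3.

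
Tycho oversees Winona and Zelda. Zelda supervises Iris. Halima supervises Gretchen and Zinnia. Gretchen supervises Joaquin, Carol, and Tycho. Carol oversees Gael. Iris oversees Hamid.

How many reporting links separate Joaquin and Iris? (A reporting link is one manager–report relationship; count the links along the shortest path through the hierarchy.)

4

Joaquin is 1 level below Gretchen, and Iris is 3 levels below Gretchen (their lowest common manager). The shortest path runs up from Joaquin to Gretchen and back down to Iris: 1 + 3 = 4 links.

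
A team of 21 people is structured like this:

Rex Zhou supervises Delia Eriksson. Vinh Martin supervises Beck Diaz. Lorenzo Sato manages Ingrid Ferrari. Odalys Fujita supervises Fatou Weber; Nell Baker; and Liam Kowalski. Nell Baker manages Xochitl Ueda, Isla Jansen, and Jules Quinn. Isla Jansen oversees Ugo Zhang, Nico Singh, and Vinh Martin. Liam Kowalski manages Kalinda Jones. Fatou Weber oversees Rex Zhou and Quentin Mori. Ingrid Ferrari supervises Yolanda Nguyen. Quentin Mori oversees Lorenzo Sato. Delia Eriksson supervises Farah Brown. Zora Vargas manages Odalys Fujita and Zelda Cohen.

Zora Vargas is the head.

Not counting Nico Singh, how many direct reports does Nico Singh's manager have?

Nico Singh reports to Isla Jansen. Isla Jansen's other direct reports are Ugo Zhang, Vinh Martin — 2 peers.

2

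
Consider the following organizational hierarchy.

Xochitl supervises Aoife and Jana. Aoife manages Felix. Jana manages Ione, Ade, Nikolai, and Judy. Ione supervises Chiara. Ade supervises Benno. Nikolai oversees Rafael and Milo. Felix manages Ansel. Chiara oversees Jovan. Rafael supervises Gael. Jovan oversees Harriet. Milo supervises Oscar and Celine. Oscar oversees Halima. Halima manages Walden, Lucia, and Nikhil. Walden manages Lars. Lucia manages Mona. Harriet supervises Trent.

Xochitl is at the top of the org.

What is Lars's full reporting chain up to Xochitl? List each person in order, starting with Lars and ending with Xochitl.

Lars reports to Walden. Walden reports to Halima. Halima reports to Oscar. Oscar reports to Milo. Milo reports to Nikolai. Nikolai reports to Jana. Jana reports to Xochitl. Xochitl is at the top.

Lars -> Walden -> Halima -> Oscar -> Milo -> Nikolai -> Jana -> Xochitl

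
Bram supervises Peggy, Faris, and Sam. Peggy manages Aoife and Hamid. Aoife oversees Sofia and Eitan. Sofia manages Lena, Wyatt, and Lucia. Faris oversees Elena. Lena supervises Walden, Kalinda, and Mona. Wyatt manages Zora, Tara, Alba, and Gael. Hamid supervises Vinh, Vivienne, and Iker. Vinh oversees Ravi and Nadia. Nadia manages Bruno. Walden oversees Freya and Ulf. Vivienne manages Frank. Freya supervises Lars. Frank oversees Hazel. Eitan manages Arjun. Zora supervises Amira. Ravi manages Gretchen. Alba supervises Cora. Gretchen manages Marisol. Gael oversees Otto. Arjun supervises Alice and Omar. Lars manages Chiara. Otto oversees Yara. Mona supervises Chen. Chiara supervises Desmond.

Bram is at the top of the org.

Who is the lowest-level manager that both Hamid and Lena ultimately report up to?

Hamid's chain of managers is Peggy, Bram. Lena's chain of managers is Sofia, Aoife, Peggy, Bram. The first manager that appears in both chains is Peggy.

Peggy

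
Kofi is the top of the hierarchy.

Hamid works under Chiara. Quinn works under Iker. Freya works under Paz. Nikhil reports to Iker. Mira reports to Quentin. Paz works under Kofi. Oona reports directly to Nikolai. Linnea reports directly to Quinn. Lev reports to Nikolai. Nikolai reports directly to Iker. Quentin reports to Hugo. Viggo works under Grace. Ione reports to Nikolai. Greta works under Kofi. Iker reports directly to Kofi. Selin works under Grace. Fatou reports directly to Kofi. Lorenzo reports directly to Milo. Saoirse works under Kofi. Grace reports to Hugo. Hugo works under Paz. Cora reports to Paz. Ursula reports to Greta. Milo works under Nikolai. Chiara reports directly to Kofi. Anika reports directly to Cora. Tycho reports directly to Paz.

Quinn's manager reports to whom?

Quinn reports to Iker, and Iker reports to Kofi. So Quinn's skip-level manager is Kofi.

Kofi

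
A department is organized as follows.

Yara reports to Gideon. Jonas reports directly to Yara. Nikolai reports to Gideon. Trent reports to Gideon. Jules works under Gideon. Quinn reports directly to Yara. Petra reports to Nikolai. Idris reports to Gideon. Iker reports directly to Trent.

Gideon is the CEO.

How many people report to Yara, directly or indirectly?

2

Yara directly manages Jonas, Quinn. Jonas has no reports. Quinn has no reports. So Yara's organization is 2 direct reports plus everyone under them: 1 + 1 = 2.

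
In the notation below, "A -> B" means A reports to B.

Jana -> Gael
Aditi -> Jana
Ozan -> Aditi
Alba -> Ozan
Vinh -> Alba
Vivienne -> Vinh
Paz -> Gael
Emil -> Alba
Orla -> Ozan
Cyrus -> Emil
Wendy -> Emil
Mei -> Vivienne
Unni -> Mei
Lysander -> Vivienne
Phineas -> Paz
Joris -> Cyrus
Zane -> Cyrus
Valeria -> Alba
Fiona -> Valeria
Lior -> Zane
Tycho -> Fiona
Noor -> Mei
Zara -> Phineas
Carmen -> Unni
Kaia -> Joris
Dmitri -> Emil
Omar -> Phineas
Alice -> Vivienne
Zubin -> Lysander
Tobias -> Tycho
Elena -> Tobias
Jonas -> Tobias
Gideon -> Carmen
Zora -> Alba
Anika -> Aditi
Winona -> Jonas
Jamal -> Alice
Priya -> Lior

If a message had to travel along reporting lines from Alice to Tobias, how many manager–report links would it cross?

Alice is 3 levels below Alba, and Tobias is 4 levels below Alba (their lowest common manager). The shortest path runs up from Alice to Alba and back down to Tobias: 3 + 4 = 7 links.

7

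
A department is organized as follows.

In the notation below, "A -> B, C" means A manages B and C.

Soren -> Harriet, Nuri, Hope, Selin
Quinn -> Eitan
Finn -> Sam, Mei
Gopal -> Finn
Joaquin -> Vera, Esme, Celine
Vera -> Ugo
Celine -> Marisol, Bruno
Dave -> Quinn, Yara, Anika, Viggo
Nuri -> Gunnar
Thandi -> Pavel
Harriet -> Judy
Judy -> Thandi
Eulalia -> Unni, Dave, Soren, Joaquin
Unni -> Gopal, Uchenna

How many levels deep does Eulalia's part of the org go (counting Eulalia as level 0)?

The longest chain under Eulalia runs Eulalia → Soren → Harriet → Judy → Thandi → Pavel, which is 5 levels below Eulalia.

5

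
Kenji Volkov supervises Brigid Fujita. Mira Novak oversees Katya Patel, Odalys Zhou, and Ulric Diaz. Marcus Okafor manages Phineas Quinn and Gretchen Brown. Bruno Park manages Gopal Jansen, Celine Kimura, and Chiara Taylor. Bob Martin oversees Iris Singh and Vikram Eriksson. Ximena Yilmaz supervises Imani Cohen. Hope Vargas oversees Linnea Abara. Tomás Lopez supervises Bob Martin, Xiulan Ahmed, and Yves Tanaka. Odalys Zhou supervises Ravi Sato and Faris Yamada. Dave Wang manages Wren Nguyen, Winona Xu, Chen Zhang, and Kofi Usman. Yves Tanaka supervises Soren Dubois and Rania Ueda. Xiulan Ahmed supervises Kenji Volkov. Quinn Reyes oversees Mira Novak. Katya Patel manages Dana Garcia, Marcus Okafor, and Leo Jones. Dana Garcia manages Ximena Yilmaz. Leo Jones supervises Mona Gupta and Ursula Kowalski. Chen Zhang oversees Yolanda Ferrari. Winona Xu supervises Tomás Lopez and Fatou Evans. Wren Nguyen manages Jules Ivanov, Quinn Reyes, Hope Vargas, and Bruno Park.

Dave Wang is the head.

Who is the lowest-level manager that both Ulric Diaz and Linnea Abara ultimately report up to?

Wren Nguyen

Ulric Diaz's chain of managers is Mira Novak, Quinn Reyes, Wren Nguyen, Dave Wang. Linnea Abara's chain of managers is Hope Vargas, Wren Nguyen, Dave Wang. The first manager that appears in both chains is Wren Nguyen.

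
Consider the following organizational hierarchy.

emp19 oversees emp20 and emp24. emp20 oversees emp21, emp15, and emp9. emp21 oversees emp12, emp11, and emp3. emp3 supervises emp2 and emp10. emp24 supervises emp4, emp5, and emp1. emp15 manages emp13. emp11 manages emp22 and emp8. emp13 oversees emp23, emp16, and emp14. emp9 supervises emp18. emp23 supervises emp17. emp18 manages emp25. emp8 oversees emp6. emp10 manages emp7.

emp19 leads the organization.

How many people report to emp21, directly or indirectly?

emp21 directly manages emp3, emp11, emp12. Under emp3: emp10, emp7, emp2 (3). Under emp11: emp8, emp6, emp22 (3). emp12 has no reports. So emp21's organization is 3 direct reports plus everyone under them: 4 + 4 + 1 = 9.

9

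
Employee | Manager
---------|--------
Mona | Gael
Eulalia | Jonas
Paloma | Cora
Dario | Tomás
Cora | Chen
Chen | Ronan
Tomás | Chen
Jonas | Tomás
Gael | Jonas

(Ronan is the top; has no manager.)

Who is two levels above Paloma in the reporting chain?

Paloma reports to Cora, and Cora reports to Chen. So Paloma's skip-level manager is Chen.

Chen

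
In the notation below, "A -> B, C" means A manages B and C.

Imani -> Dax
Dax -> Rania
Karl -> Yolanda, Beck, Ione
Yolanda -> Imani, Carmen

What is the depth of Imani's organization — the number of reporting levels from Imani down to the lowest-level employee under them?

The longest chain under Imani runs Imani → Dax → Rania, which is 2 levels below Imani.

2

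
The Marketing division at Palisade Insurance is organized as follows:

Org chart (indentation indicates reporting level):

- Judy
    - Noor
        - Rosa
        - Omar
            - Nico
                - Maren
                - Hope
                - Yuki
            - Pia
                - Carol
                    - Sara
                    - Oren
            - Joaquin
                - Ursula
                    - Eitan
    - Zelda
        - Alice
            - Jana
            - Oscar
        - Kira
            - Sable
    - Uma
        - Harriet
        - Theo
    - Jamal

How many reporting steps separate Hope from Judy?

Chain from Hope up to Judy: Hope → Nico → Omar → Noor → Judy. That is 4 steps up, so Hope is 4 levels below Judy.

4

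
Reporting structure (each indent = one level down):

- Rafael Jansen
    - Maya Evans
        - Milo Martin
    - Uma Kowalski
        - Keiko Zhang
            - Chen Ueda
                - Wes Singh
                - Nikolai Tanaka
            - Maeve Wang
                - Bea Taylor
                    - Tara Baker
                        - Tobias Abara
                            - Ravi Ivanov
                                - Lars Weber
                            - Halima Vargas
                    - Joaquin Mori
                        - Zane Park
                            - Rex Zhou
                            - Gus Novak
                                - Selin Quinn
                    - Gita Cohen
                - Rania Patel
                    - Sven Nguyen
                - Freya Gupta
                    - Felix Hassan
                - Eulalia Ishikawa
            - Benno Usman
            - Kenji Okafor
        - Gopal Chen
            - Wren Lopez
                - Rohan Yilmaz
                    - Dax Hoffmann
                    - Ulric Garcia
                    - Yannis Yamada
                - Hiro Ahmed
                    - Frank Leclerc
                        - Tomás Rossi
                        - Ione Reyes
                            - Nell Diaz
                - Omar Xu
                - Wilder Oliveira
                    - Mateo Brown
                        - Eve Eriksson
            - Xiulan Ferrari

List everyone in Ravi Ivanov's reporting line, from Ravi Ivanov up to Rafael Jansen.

Ravi Ivanov -> Tobias Abara -> Tara Baker -> Bea Taylor -> Maeve Wang -> Keiko Zhang -> Uma Kowalski -> Rafael Jansen

Ravi Ivanov reports to Tobias Abara. Tobias Abara reports to Tara Baker. Tara Baker reports to Bea Taylor. Bea Taylor reports to Maeve Wang. Maeve Wang reports to Keiko Zhang. Keiko Zhang reports to Uma Kowalski. Uma Kowalski reports to Rafael Jansen. Rafael Jansen is at the top.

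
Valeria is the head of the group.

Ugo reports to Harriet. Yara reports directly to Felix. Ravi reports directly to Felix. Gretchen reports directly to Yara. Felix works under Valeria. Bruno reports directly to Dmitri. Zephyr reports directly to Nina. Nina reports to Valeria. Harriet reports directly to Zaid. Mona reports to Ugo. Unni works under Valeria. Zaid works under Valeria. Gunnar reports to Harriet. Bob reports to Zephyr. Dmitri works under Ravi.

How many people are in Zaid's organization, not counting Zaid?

Zaid directly manages Harriet. Under Harriet: Ugo, Mona, Gunnar (3). That's 4 in total.

4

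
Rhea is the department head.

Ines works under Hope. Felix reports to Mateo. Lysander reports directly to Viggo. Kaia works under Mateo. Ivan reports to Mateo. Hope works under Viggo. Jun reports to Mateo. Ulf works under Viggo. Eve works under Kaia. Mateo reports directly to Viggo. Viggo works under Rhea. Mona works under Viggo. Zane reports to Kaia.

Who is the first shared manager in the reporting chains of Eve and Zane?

Eve's chain of managers is Kaia, Mateo, Viggo, Rhea. Zane's chain of managers is Kaia, Mateo, Viggo, Rhea. The first manager that appears in both chains is Kaia.

Kaia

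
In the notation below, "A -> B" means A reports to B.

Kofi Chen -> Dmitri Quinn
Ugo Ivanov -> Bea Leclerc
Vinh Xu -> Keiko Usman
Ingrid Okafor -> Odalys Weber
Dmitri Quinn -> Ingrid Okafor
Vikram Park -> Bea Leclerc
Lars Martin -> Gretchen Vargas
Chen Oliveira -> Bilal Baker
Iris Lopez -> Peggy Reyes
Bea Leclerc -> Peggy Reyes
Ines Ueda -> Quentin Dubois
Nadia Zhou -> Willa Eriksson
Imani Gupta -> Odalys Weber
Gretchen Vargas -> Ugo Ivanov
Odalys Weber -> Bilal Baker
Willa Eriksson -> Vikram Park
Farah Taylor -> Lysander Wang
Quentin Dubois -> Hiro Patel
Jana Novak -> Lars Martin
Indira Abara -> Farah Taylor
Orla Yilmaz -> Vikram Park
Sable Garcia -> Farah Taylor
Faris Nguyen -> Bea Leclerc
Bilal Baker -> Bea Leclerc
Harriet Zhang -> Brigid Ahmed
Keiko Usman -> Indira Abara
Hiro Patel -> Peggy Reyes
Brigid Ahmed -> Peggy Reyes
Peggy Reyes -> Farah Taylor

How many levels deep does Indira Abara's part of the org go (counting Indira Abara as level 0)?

The longest chain under Indira Abara runs Indira Abara → Keiko Usman → Vinh Xu, which is 2 levels below Indira Abara.

2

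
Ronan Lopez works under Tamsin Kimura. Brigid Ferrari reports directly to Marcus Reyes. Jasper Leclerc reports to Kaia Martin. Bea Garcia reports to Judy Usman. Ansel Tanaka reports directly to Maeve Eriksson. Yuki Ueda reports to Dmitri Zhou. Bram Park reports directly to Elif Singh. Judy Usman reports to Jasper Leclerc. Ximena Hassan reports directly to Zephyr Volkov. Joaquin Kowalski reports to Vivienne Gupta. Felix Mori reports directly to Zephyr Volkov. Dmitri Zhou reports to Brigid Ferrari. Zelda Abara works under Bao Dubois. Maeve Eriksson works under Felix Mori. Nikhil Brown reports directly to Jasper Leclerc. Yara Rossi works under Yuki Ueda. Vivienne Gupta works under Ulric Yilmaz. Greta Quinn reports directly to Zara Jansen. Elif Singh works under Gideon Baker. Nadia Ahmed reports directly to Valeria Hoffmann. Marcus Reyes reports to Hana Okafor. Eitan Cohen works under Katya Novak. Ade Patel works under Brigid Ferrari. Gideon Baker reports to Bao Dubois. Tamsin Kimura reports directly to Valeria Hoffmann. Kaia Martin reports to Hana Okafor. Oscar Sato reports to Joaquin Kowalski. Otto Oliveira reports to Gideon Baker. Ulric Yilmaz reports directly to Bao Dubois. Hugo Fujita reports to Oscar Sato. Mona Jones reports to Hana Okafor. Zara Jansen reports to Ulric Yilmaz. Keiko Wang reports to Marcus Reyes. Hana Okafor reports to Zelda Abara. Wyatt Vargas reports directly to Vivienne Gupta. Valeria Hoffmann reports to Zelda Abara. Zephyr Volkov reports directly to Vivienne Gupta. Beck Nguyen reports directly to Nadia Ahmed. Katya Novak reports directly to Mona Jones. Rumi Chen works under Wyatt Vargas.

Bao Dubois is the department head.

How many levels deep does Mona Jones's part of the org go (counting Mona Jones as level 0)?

2

The longest chain under Mona Jones runs Mona Jones → Katya Novak → Eitan Cohen, which is 2 levels below Mona Jones.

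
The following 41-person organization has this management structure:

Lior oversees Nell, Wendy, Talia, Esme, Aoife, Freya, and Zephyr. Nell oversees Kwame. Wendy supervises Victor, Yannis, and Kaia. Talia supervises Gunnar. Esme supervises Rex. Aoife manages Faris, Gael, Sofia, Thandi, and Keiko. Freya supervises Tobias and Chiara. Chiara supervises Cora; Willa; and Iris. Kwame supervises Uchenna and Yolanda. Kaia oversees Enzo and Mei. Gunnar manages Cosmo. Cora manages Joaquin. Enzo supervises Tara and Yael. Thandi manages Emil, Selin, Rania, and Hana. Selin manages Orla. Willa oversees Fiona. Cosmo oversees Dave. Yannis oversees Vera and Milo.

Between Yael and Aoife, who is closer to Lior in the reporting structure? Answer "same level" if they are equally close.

Aoife

Yael is 4 levels below Lior; Aoife is 1. Aoife is higher.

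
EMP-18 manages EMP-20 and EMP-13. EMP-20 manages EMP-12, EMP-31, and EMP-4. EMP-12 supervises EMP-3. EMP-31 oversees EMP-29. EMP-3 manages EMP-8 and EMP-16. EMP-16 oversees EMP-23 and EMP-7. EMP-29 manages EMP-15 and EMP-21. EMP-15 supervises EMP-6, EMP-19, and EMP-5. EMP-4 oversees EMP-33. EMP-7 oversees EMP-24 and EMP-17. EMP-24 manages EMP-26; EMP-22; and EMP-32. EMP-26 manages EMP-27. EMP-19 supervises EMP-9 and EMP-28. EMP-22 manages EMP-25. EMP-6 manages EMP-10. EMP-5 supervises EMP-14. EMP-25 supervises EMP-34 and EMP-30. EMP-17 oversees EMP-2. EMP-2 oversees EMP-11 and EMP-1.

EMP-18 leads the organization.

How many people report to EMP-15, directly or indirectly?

7

EMP-15 directly manages EMP-19, EMP-6, EMP-5. Under EMP-19: EMP-28, EMP-9 (2). Under EMP-6: EMP-10 (1). Under EMP-5: EMP-14 (1). So EMP-15's organization is 3 direct reports plus everyone under them: 3 + 2 + 2 = 7.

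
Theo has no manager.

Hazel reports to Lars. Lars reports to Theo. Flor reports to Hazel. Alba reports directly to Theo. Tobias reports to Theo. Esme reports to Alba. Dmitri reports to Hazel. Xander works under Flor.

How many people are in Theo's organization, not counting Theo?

Theo directly manages Lars, Alba, Tobias. Under Lars: Hazel, Dmitri, Flor, Xander (4). Under Alba: Esme (1). Tobias has no reports. So Theo's organization is 3 direct reports plus everyone under them: 5 + 2 + 1 = 8.

8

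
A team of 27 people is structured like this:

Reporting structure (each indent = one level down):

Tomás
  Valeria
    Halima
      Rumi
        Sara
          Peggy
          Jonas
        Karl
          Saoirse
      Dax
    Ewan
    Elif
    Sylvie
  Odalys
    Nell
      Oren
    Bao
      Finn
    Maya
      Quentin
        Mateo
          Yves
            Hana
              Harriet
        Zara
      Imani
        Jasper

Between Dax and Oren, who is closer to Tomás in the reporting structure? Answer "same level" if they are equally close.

same level

Both Dax and Oren are 3 levels below Tomás.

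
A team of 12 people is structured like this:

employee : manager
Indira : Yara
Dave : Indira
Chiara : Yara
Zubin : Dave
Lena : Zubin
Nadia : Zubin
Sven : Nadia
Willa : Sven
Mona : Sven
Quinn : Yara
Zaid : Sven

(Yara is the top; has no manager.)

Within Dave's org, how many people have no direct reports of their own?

4

The people in Dave's organization with no one reporting to them are Zaid, Mona, Willa, Lena. That is 4.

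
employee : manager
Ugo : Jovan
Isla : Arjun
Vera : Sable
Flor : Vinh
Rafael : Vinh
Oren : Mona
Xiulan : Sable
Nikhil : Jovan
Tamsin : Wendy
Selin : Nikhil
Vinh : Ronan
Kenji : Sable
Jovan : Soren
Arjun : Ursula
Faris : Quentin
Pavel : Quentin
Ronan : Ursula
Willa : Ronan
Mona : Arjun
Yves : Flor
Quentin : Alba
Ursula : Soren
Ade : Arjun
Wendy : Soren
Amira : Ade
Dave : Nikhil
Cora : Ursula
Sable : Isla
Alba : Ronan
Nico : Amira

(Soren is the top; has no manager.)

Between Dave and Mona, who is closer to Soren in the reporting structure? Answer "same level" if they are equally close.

Both Dave and Mona are 3 levels below Soren.

same level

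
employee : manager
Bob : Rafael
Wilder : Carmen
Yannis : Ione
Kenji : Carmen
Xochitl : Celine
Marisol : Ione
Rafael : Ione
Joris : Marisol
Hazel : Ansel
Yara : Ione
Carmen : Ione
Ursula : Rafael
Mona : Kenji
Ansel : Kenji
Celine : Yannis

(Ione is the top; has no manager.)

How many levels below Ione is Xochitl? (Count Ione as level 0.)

3

Chain from Xochitl up to Ione: Xochitl → Celine → Yannis → Ione. That is 3 steps up, so Xochitl is 3 levels below Ione.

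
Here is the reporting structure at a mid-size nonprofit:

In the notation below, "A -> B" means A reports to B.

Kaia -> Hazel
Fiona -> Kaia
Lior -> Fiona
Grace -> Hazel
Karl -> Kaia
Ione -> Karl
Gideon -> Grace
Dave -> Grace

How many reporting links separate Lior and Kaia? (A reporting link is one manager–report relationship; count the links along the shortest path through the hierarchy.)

Lior is in Kaia's organization: the chain from Lior up to Kaia is Lior → Fiona → Kaia, which is 2 links.

2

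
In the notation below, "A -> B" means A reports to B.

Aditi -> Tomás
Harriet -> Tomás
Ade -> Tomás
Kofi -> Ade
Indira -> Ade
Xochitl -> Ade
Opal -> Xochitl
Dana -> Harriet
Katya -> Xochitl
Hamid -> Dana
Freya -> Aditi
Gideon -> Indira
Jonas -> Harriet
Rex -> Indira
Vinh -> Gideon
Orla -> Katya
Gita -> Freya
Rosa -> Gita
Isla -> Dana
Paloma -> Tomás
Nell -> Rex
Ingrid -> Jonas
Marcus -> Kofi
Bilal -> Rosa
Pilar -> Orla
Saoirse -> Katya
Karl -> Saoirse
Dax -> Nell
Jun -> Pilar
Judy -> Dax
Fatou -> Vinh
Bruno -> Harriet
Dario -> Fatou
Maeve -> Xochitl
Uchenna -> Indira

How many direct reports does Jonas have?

1

Jonas directly manages Ingrid. That is 1 direct report.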